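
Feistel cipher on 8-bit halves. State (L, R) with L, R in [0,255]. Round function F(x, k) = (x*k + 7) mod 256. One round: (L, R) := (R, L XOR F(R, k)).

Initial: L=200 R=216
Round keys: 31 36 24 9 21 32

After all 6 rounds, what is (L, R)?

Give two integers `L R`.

Answer: 99 147

Derivation:
Round 1 (k=31): L=216 R=231
Round 2 (k=36): L=231 R=91
Round 3 (k=24): L=91 R=104
Round 4 (k=9): L=104 R=244
Round 5 (k=21): L=244 R=99
Round 6 (k=32): L=99 R=147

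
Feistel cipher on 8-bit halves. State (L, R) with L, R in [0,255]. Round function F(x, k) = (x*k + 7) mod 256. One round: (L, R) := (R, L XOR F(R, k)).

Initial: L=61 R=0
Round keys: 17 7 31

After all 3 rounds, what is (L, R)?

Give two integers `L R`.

Answer: 157 48

Derivation:
Round 1 (k=17): L=0 R=58
Round 2 (k=7): L=58 R=157
Round 3 (k=31): L=157 R=48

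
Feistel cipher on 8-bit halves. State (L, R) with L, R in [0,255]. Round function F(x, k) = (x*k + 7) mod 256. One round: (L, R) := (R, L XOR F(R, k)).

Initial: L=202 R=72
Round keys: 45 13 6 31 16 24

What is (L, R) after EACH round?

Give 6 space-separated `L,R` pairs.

Round 1 (k=45): L=72 R=101
Round 2 (k=13): L=101 R=96
Round 3 (k=6): L=96 R=34
Round 4 (k=31): L=34 R=69
Round 5 (k=16): L=69 R=117
Round 6 (k=24): L=117 R=186

Answer: 72,101 101,96 96,34 34,69 69,117 117,186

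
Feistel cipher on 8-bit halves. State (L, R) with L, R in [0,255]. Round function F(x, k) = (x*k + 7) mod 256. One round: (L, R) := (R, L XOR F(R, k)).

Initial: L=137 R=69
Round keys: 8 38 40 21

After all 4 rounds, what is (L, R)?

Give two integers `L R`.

Round 1 (k=8): L=69 R=166
Round 2 (k=38): L=166 R=238
Round 3 (k=40): L=238 R=145
Round 4 (k=21): L=145 R=2

Answer: 145 2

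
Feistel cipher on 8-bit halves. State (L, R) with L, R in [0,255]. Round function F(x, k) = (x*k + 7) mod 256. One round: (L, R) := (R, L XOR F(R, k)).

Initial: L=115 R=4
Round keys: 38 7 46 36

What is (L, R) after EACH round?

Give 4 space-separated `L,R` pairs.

Round 1 (k=38): L=4 R=236
Round 2 (k=7): L=236 R=127
Round 3 (k=46): L=127 R=53
Round 4 (k=36): L=53 R=4

Answer: 4,236 236,127 127,53 53,4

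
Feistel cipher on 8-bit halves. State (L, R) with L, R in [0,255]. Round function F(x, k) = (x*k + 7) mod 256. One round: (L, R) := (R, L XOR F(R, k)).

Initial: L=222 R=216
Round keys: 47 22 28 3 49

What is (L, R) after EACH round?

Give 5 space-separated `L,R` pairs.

Answer: 216,113 113,101 101,98 98,72 72,173

Derivation:
Round 1 (k=47): L=216 R=113
Round 2 (k=22): L=113 R=101
Round 3 (k=28): L=101 R=98
Round 4 (k=3): L=98 R=72
Round 5 (k=49): L=72 R=173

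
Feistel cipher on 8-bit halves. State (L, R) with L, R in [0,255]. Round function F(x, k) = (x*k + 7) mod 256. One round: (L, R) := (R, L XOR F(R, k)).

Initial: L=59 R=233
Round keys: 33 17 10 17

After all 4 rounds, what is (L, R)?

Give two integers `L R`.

Answer: 94 78

Derivation:
Round 1 (k=33): L=233 R=43
Round 2 (k=17): L=43 R=11
Round 3 (k=10): L=11 R=94
Round 4 (k=17): L=94 R=78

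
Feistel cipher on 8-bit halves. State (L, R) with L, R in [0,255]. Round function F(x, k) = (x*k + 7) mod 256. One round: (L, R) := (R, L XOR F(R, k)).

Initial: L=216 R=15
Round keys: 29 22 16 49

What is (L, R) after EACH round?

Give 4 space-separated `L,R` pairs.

Round 1 (k=29): L=15 R=98
Round 2 (k=22): L=98 R=124
Round 3 (k=16): L=124 R=165
Round 4 (k=49): L=165 R=224

Answer: 15,98 98,124 124,165 165,224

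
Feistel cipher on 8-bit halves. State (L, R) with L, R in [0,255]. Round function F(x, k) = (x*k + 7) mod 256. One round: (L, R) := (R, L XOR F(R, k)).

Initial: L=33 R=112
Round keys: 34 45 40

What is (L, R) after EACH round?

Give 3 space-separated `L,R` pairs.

Answer: 112,198 198,165 165,9

Derivation:
Round 1 (k=34): L=112 R=198
Round 2 (k=45): L=198 R=165
Round 3 (k=40): L=165 R=9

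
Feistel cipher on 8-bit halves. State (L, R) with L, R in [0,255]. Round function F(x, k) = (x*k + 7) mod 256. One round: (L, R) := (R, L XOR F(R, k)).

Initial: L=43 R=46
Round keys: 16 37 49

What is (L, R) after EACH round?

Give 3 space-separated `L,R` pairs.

Round 1 (k=16): L=46 R=204
Round 2 (k=37): L=204 R=173
Round 3 (k=49): L=173 R=232

Answer: 46,204 204,173 173,232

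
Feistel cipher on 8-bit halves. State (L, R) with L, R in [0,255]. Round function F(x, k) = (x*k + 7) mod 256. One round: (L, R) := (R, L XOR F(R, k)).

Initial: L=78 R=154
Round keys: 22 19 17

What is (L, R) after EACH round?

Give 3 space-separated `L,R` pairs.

Round 1 (k=22): L=154 R=13
Round 2 (k=19): L=13 R=100
Round 3 (k=17): L=100 R=166

Answer: 154,13 13,100 100,166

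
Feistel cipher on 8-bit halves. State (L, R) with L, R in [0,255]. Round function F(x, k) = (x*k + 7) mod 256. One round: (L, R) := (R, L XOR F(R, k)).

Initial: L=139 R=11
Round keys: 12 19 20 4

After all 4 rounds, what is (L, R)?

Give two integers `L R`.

Answer: 247 239

Derivation:
Round 1 (k=12): L=11 R=0
Round 2 (k=19): L=0 R=12
Round 3 (k=20): L=12 R=247
Round 4 (k=4): L=247 R=239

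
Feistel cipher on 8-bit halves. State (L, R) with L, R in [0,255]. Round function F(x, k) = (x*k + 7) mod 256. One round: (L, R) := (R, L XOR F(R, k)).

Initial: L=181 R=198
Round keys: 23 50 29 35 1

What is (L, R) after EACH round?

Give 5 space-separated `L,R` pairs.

Answer: 198,100 100,73 73,40 40,54 54,21

Derivation:
Round 1 (k=23): L=198 R=100
Round 2 (k=50): L=100 R=73
Round 3 (k=29): L=73 R=40
Round 4 (k=35): L=40 R=54
Round 5 (k=1): L=54 R=21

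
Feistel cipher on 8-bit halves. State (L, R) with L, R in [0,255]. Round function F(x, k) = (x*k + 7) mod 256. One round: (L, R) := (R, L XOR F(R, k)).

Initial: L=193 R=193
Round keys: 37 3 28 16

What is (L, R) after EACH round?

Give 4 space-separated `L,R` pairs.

Round 1 (k=37): L=193 R=45
Round 2 (k=3): L=45 R=79
Round 3 (k=28): L=79 R=134
Round 4 (k=16): L=134 R=40

Answer: 193,45 45,79 79,134 134,40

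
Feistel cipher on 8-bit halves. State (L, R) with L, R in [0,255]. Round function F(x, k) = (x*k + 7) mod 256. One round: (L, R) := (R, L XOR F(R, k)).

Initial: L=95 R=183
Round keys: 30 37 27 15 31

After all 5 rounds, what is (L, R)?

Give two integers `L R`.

Round 1 (k=30): L=183 R=38
Round 2 (k=37): L=38 R=50
Round 3 (k=27): L=50 R=107
Round 4 (k=15): L=107 R=126
Round 5 (k=31): L=126 R=34

Answer: 126 34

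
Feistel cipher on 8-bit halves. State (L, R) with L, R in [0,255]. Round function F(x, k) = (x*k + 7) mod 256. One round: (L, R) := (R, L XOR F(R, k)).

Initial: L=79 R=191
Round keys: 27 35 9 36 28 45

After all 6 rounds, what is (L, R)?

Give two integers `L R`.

Round 1 (k=27): L=191 R=99
Round 2 (k=35): L=99 R=47
Round 3 (k=9): L=47 R=205
Round 4 (k=36): L=205 R=244
Round 5 (k=28): L=244 R=122
Round 6 (k=45): L=122 R=141

Answer: 122 141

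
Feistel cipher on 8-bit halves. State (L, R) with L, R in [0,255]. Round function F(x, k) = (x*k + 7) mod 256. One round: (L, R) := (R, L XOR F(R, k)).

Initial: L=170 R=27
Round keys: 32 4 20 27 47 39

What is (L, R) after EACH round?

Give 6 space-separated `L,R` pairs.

Answer: 27,205 205,32 32,74 74,245 245,72 72,10

Derivation:
Round 1 (k=32): L=27 R=205
Round 2 (k=4): L=205 R=32
Round 3 (k=20): L=32 R=74
Round 4 (k=27): L=74 R=245
Round 5 (k=47): L=245 R=72
Round 6 (k=39): L=72 R=10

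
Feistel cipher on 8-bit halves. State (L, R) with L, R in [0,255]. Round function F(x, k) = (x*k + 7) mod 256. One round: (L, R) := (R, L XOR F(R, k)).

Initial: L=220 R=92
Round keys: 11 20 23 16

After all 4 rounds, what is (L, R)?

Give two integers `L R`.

Round 1 (k=11): L=92 R=39
Round 2 (k=20): L=39 R=79
Round 3 (k=23): L=79 R=7
Round 4 (k=16): L=7 R=56

Answer: 7 56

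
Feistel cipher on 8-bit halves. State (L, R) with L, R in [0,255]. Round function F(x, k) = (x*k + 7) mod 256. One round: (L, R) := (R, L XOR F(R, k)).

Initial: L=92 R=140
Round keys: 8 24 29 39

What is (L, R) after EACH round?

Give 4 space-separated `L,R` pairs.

Answer: 140,59 59,3 3,101 101,105

Derivation:
Round 1 (k=8): L=140 R=59
Round 2 (k=24): L=59 R=3
Round 3 (k=29): L=3 R=101
Round 4 (k=39): L=101 R=105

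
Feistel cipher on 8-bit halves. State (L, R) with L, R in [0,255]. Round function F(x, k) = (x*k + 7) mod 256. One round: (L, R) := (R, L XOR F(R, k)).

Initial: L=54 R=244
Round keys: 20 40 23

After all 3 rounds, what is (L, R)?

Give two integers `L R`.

Round 1 (k=20): L=244 R=33
Round 2 (k=40): L=33 R=219
Round 3 (k=23): L=219 R=149

Answer: 219 149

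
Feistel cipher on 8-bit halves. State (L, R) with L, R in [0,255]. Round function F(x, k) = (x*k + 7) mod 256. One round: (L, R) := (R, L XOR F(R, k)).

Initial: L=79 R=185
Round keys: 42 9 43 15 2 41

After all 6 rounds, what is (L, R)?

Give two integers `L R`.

Round 1 (k=42): L=185 R=46
Round 2 (k=9): L=46 R=28
Round 3 (k=43): L=28 R=149
Round 4 (k=15): L=149 R=222
Round 5 (k=2): L=222 R=86
Round 6 (k=41): L=86 R=19

Answer: 86 19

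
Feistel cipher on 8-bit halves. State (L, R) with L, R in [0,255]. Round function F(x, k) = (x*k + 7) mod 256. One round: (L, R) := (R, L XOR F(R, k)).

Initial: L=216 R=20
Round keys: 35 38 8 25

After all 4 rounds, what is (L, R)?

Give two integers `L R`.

Round 1 (k=35): L=20 R=27
Round 2 (k=38): L=27 R=29
Round 3 (k=8): L=29 R=244
Round 4 (k=25): L=244 R=198

Answer: 244 198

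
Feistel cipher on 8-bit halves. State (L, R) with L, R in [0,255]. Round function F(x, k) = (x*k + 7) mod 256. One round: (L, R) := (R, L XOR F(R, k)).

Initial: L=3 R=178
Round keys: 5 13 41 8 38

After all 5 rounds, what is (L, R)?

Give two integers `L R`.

Answer: 148 111

Derivation:
Round 1 (k=5): L=178 R=130
Round 2 (k=13): L=130 R=19
Round 3 (k=41): L=19 R=144
Round 4 (k=8): L=144 R=148
Round 5 (k=38): L=148 R=111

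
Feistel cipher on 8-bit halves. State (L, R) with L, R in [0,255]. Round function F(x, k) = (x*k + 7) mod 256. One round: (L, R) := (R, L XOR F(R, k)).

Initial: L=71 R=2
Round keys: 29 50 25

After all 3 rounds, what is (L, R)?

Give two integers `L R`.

Answer: 49 214

Derivation:
Round 1 (k=29): L=2 R=6
Round 2 (k=50): L=6 R=49
Round 3 (k=25): L=49 R=214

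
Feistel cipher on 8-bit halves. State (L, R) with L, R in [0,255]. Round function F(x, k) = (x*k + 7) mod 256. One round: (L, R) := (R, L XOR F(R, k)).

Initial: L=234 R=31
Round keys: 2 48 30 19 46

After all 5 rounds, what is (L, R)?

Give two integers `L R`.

Answer: 199 17

Derivation:
Round 1 (k=2): L=31 R=175
Round 2 (k=48): L=175 R=200
Round 3 (k=30): L=200 R=216
Round 4 (k=19): L=216 R=199
Round 5 (k=46): L=199 R=17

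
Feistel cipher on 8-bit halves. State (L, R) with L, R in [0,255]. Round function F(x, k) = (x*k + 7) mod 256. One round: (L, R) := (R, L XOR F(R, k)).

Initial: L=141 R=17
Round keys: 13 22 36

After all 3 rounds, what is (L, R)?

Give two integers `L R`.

Round 1 (k=13): L=17 R=105
Round 2 (k=22): L=105 R=28
Round 3 (k=36): L=28 R=158

Answer: 28 158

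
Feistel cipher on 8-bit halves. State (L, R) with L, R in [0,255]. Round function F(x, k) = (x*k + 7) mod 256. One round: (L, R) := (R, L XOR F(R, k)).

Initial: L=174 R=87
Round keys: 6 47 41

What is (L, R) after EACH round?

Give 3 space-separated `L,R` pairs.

Round 1 (k=6): L=87 R=191
Round 2 (k=47): L=191 R=79
Round 3 (k=41): L=79 R=17

Answer: 87,191 191,79 79,17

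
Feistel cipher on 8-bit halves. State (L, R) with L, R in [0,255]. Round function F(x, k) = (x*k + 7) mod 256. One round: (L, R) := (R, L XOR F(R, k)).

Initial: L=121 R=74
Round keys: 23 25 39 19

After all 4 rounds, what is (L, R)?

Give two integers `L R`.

Answer: 106 20

Derivation:
Round 1 (k=23): L=74 R=212
Round 2 (k=25): L=212 R=241
Round 3 (k=39): L=241 R=106
Round 4 (k=19): L=106 R=20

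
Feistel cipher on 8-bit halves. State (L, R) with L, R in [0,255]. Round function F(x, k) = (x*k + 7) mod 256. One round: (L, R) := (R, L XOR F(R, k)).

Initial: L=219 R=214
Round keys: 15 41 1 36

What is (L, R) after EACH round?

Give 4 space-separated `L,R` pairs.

Answer: 214,74 74,55 55,116 116,96

Derivation:
Round 1 (k=15): L=214 R=74
Round 2 (k=41): L=74 R=55
Round 3 (k=1): L=55 R=116
Round 4 (k=36): L=116 R=96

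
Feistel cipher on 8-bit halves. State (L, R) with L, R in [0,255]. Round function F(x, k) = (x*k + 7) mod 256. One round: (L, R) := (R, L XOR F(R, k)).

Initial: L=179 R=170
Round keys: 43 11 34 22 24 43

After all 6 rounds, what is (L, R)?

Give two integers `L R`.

Round 1 (k=43): L=170 R=38
Round 2 (k=11): L=38 R=3
Round 3 (k=34): L=3 R=75
Round 4 (k=22): L=75 R=122
Round 5 (k=24): L=122 R=60
Round 6 (k=43): L=60 R=97

Answer: 60 97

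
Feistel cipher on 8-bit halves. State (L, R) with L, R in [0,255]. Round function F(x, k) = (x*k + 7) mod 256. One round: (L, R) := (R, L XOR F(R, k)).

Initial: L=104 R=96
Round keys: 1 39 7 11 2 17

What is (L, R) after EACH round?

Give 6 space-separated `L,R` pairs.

Answer: 96,15 15,48 48,88 88,255 255,93 93,203

Derivation:
Round 1 (k=1): L=96 R=15
Round 2 (k=39): L=15 R=48
Round 3 (k=7): L=48 R=88
Round 4 (k=11): L=88 R=255
Round 5 (k=2): L=255 R=93
Round 6 (k=17): L=93 R=203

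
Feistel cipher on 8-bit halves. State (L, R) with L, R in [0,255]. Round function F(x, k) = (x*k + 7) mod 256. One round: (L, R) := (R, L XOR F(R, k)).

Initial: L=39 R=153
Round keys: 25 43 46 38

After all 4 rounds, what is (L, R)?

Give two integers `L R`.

Answer: 242 22

Derivation:
Round 1 (k=25): L=153 R=223
Round 2 (k=43): L=223 R=229
Round 3 (k=46): L=229 R=242
Round 4 (k=38): L=242 R=22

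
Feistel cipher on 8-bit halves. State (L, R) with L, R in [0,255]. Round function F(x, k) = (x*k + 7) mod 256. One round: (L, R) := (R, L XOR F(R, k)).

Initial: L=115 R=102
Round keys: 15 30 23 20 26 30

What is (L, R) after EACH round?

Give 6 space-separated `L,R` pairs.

Round 1 (k=15): L=102 R=114
Round 2 (k=30): L=114 R=5
Round 3 (k=23): L=5 R=8
Round 4 (k=20): L=8 R=162
Round 5 (k=26): L=162 R=115
Round 6 (k=30): L=115 R=35

Answer: 102,114 114,5 5,8 8,162 162,115 115,35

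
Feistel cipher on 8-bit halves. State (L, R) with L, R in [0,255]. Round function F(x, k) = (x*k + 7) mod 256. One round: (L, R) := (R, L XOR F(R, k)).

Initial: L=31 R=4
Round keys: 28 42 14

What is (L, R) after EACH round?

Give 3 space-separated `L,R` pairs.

Round 1 (k=28): L=4 R=104
Round 2 (k=42): L=104 R=19
Round 3 (k=14): L=19 R=121

Answer: 4,104 104,19 19,121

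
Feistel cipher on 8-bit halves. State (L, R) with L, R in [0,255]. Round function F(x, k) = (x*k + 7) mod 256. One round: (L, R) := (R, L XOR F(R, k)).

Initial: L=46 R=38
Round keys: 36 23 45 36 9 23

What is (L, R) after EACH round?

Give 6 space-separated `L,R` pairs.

Round 1 (k=36): L=38 R=113
Round 2 (k=23): L=113 R=8
Round 3 (k=45): L=8 R=30
Round 4 (k=36): L=30 R=55
Round 5 (k=9): L=55 R=232
Round 6 (k=23): L=232 R=232

Answer: 38,113 113,8 8,30 30,55 55,232 232,232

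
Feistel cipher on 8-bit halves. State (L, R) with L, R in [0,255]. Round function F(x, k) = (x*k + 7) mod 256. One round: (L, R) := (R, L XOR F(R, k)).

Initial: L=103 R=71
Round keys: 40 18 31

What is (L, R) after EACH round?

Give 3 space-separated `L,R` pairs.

Round 1 (k=40): L=71 R=120
Round 2 (k=18): L=120 R=48
Round 3 (k=31): L=48 R=175

Answer: 71,120 120,48 48,175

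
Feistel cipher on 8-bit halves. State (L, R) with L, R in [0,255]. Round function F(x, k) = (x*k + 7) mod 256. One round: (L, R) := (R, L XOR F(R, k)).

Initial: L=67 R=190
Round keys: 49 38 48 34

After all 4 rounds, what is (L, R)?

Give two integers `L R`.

Round 1 (k=49): L=190 R=38
Round 2 (k=38): L=38 R=21
Round 3 (k=48): L=21 R=209
Round 4 (k=34): L=209 R=220

Answer: 209 220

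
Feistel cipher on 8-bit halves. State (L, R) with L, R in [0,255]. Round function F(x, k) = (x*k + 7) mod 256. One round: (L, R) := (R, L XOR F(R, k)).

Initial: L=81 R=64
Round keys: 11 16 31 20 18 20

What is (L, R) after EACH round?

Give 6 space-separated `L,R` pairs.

Round 1 (k=11): L=64 R=150
Round 2 (k=16): L=150 R=39
Round 3 (k=31): L=39 R=86
Round 4 (k=20): L=86 R=152
Round 5 (k=18): L=152 R=225
Round 6 (k=20): L=225 R=3

Answer: 64,150 150,39 39,86 86,152 152,225 225,3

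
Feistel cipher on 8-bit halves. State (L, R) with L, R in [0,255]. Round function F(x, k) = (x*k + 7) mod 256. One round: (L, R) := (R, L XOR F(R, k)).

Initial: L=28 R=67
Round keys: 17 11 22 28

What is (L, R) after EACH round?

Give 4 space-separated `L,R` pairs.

Answer: 67,102 102,42 42,197 197,185

Derivation:
Round 1 (k=17): L=67 R=102
Round 2 (k=11): L=102 R=42
Round 3 (k=22): L=42 R=197
Round 4 (k=28): L=197 R=185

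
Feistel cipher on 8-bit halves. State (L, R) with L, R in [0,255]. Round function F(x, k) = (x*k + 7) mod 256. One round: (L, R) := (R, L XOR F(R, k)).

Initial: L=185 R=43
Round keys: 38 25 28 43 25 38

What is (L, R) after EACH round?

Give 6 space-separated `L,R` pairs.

Answer: 43,208 208,124 124,71 71,136 136,8 8,191

Derivation:
Round 1 (k=38): L=43 R=208
Round 2 (k=25): L=208 R=124
Round 3 (k=28): L=124 R=71
Round 4 (k=43): L=71 R=136
Round 5 (k=25): L=136 R=8
Round 6 (k=38): L=8 R=191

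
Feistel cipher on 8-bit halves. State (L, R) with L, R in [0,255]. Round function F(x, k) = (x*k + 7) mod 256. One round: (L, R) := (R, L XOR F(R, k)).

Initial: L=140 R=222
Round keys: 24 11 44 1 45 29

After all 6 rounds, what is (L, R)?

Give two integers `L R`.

Round 1 (k=24): L=222 R=91
Round 2 (k=11): L=91 R=46
Round 3 (k=44): L=46 R=180
Round 4 (k=1): L=180 R=149
Round 5 (k=45): L=149 R=140
Round 6 (k=29): L=140 R=118

Answer: 140 118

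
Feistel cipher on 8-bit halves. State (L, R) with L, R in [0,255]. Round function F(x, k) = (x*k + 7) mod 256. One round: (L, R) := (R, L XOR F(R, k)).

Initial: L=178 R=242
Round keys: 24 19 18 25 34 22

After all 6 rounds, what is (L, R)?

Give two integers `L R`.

Answer: 251 108

Derivation:
Round 1 (k=24): L=242 R=5
Round 2 (k=19): L=5 R=148
Round 3 (k=18): L=148 R=106
Round 4 (k=25): L=106 R=245
Round 5 (k=34): L=245 R=251
Round 6 (k=22): L=251 R=108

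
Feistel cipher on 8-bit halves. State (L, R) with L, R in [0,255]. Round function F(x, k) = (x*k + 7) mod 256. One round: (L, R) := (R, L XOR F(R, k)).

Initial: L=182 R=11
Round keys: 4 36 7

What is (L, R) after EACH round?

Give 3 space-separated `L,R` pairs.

Answer: 11,133 133,176 176,82

Derivation:
Round 1 (k=4): L=11 R=133
Round 2 (k=36): L=133 R=176
Round 3 (k=7): L=176 R=82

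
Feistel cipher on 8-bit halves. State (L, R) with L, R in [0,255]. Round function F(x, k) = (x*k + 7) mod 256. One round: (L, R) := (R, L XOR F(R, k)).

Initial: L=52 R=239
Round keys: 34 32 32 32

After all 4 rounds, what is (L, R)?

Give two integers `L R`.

Answer: 246 15

Derivation:
Round 1 (k=34): L=239 R=241
Round 2 (k=32): L=241 R=200
Round 3 (k=32): L=200 R=246
Round 4 (k=32): L=246 R=15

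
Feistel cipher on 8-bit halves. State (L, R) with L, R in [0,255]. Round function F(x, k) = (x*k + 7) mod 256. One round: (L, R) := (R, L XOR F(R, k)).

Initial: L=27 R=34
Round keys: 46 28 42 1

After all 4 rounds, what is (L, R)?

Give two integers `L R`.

Answer: 225 237

Derivation:
Round 1 (k=46): L=34 R=56
Round 2 (k=28): L=56 R=5
Round 3 (k=42): L=5 R=225
Round 4 (k=1): L=225 R=237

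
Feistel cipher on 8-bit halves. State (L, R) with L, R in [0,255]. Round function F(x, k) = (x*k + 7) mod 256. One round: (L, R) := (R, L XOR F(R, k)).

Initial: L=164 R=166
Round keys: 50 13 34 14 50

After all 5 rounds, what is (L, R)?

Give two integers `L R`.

Answer: 195 229

Derivation:
Round 1 (k=50): L=166 R=215
Round 2 (k=13): L=215 R=84
Round 3 (k=34): L=84 R=248
Round 4 (k=14): L=248 R=195
Round 5 (k=50): L=195 R=229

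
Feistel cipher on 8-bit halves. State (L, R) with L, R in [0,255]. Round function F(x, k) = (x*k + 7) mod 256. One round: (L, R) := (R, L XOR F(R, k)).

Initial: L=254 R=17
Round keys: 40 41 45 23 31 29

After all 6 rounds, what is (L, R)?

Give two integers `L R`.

Round 1 (k=40): L=17 R=81
Round 2 (k=41): L=81 R=17
Round 3 (k=45): L=17 R=85
Round 4 (k=23): L=85 R=187
Round 5 (k=31): L=187 R=249
Round 6 (k=29): L=249 R=135

Answer: 249 135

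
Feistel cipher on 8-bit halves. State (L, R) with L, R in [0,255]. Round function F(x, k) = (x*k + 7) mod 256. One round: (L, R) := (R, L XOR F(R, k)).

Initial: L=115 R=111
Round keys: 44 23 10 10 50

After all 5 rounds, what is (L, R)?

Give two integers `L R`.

Round 1 (k=44): L=111 R=104
Round 2 (k=23): L=104 R=48
Round 3 (k=10): L=48 R=143
Round 4 (k=10): L=143 R=173
Round 5 (k=50): L=173 R=94

Answer: 173 94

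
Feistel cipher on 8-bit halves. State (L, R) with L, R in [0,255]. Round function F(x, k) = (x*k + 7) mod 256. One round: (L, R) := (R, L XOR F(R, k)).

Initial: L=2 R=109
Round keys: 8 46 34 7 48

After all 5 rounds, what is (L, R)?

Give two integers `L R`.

Round 1 (k=8): L=109 R=109
Round 2 (k=46): L=109 R=240
Round 3 (k=34): L=240 R=138
Round 4 (k=7): L=138 R=61
Round 5 (k=48): L=61 R=253

Answer: 61 253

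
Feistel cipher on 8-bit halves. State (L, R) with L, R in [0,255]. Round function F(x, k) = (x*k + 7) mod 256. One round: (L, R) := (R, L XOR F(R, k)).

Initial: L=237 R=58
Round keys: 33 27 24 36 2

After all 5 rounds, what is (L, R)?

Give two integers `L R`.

Round 1 (k=33): L=58 R=108
Round 2 (k=27): L=108 R=81
Round 3 (k=24): L=81 R=243
Round 4 (k=36): L=243 R=98
Round 5 (k=2): L=98 R=56

Answer: 98 56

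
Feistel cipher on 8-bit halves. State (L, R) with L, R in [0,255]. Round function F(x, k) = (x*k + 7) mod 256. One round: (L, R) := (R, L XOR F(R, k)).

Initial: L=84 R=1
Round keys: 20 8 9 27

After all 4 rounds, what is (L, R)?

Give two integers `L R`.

Round 1 (k=20): L=1 R=79
Round 2 (k=8): L=79 R=126
Round 3 (k=9): L=126 R=58
Round 4 (k=27): L=58 R=91

Answer: 58 91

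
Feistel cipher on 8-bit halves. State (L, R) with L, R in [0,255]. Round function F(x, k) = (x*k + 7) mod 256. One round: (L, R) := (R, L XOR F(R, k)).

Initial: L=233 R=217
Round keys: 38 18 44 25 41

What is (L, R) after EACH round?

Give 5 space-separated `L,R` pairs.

Round 1 (k=38): L=217 R=212
Round 2 (k=18): L=212 R=54
Round 3 (k=44): L=54 R=155
Round 4 (k=25): L=155 R=28
Round 5 (k=41): L=28 R=24

Answer: 217,212 212,54 54,155 155,28 28,24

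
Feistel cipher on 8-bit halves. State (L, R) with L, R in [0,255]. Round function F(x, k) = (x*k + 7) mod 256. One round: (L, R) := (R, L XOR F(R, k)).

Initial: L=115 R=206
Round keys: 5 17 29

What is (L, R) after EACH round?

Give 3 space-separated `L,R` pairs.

Round 1 (k=5): L=206 R=126
Round 2 (k=17): L=126 R=171
Round 3 (k=29): L=171 R=24

Answer: 206,126 126,171 171,24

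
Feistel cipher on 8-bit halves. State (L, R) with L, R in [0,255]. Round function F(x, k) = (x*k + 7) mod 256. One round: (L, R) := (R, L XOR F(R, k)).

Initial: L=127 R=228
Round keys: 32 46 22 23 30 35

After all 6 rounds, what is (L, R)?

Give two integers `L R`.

Round 1 (k=32): L=228 R=248
Round 2 (k=46): L=248 R=115
Round 3 (k=22): L=115 R=17
Round 4 (k=23): L=17 R=253
Round 5 (k=30): L=253 R=188
Round 6 (k=35): L=188 R=70

Answer: 188 70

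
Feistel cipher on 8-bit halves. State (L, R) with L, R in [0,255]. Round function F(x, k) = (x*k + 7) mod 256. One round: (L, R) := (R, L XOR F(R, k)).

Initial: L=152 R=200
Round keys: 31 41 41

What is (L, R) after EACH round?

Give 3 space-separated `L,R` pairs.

Round 1 (k=31): L=200 R=167
Round 2 (k=41): L=167 R=14
Round 3 (k=41): L=14 R=226

Answer: 200,167 167,14 14,226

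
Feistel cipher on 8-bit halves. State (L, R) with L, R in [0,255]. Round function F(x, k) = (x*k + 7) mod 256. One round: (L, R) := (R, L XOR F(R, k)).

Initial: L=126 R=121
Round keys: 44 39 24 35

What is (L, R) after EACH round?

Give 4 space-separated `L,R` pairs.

Round 1 (k=44): L=121 R=173
Round 2 (k=39): L=173 R=27
Round 3 (k=24): L=27 R=34
Round 4 (k=35): L=34 R=182

Answer: 121,173 173,27 27,34 34,182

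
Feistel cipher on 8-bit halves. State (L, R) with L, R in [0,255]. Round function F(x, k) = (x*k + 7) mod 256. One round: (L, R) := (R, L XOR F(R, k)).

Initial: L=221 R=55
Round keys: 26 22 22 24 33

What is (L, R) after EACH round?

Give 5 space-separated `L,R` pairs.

Round 1 (k=26): L=55 R=64
Round 2 (k=22): L=64 R=176
Round 3 (k=22): L=176 R=103
Round 4 (k=24): L=103 R=31
Round 5 (k=33): L=31 R=97

Answer: 55,64 64,176 176,103 103,31 31,97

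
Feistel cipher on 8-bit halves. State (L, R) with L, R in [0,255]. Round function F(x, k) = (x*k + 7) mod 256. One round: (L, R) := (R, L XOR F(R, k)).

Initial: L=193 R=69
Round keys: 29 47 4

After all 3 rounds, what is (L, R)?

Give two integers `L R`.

Round 1 (k=29): L=69 R=25
Round 2 (k=47): L=25 R=219
Round 3 (k=4): L=219 R=106

Answer: 219 106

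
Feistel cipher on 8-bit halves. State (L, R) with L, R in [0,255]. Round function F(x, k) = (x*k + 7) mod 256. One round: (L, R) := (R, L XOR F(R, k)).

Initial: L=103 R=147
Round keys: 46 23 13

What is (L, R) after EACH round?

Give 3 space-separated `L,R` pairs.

Round 1 (k=46): L=147 R=22
Round 2 (k=23): L=22 R=146
Round 3 (k=13): L=146 R=103

Answer: 147,22 22,146 146,103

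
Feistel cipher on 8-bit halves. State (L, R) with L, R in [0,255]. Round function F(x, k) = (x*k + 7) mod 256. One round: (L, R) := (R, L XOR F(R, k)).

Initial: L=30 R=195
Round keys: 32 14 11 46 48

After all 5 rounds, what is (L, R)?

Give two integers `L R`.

Round 1 (k=32): L=195 R=121
Round 2 (k=14): L=121 R=102
Round 3 (k=11): L=102 R=16
Round 4 (k=46): L=16 R=129
Round 5 (k=48): L=129 R=39

Answer: 129 39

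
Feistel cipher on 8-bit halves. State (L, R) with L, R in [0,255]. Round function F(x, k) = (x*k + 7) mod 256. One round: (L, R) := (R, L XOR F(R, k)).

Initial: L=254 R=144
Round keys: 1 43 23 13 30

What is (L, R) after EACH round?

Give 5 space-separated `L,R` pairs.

Round 1 (k=1): L=144 R=105
Round 2 (k=43): L=105 R=58
Round 3 (k=23): L=58 R=84
Round 4 (k=13): L=84 R=113
Round 5 (k=30): L=113 R=17

Answer: 144,105 105,58 58,84 84,113 113,17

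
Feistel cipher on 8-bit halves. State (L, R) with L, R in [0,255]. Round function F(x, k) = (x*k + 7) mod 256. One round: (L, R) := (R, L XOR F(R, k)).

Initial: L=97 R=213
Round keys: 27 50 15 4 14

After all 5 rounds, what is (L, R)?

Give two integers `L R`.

Answer: 167 113

Derivation:
Round 1 (k=27): L=213 R=31
Round 2 (k=50): L=31 R=192
Round 3 (k=15): L=192 R=88
Round 4 (k=4): L=88 R=167
Round 5 (k=14): L=167 R=113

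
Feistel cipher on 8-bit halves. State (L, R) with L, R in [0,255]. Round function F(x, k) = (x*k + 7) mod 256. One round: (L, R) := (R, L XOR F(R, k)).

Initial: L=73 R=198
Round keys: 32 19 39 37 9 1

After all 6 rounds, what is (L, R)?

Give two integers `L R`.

Answer: 79 164

Derivation:
Round 1 (k=32): L=198 R=142
Round 2 (k=19): L=142 R=87
Round 3 (k=39): L=87 R=198
Round 4 (k=37): L=198 R=242
Round 5 (k=9): L=242 R=79
Round 6 (k=1): L=79 R=164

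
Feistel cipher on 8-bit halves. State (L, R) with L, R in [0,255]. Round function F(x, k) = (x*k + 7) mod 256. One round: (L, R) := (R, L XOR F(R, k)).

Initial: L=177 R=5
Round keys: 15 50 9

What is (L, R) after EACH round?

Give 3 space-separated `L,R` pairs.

Round 1 (k=15): L=5 R=227
Round 2 (k=50): L=227 R=88
Round 3 (k=9): L=88 R=252

Answer: 5,227 227,88 88,252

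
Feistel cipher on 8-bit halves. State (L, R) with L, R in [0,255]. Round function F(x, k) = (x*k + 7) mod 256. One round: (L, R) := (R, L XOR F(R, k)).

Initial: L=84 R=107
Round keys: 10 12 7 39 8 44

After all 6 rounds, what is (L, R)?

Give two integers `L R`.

Answer: 33 194

Derivation:
Round 1 (k=10): L=107 R=97
Round 2 (k=12): L=97 R=248
Round 3 (k=7): L=248 R=174
Round 4 (k=39): L=174 R=113
Round 5 (k=8): L=113 R=33
Round 6 (k=44): L=33 R=194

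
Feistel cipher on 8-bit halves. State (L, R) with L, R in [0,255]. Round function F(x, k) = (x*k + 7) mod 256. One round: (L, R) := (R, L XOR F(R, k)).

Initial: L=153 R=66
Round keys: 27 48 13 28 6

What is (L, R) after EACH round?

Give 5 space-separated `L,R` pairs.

Round 1 (k=27): L=66 R=100
Round 2 (k=48): L=100 R=133
Round 3 (k=13): L=133 R=172
Round 4 (k=28): L=172 R=82
Round 5 (k=6): L=82 R=95

Answer: 66,100 100,133 133,172 172,82 82,95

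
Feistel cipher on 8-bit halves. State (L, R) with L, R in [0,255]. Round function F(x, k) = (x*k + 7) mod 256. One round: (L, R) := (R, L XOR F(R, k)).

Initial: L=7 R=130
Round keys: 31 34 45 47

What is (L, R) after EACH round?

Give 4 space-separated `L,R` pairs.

Round 1 (k=31): L=130 R=194
Round 2 (k=34): L=194 R=73
Round 3 (k=45): L=73 R=30
Round 4 (k=47): L=30 R=192

Answer: 130,194 194,73 73,30 30,192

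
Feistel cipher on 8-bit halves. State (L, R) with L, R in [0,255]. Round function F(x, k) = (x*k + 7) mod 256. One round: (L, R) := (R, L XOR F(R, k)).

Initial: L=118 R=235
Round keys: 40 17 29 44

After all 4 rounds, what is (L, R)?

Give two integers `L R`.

Round 1 (k=40): L=235 R=201
Round 2 (k=17): L=201 R=139
Round 3 (k=29): L=139 R=15
Round 4 (k=44): L=15 R=16

Answer: 15 16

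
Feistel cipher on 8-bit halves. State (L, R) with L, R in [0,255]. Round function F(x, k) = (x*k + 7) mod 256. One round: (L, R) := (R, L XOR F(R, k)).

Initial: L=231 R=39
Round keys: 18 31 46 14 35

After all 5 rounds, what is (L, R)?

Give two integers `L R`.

Answer: 151 237

Derivation:
Round 1 (k=18): L=39 R=34
Round 2 (k=31): L=34 R=2
Round 3 (k=46): L=2 R=65
Round 4 (k=14): L=65 R=151
Round 5 (k=35): L=151 R=237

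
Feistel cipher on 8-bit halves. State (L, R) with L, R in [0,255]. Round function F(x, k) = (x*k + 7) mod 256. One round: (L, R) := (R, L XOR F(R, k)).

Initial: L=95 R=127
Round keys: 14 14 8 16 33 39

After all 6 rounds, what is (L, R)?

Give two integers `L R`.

Answer: 91 151

Derivation:
Round 1 (k=14): L=127 R=166
Round 2 (k=14): L=166 R=100
Round 3 (k=8): L=100 R=129
Round 4 (k=16): L=129 R=115
Round 5 (k=33): L=115 R=91
Round 6 (k=39): L=91 R=151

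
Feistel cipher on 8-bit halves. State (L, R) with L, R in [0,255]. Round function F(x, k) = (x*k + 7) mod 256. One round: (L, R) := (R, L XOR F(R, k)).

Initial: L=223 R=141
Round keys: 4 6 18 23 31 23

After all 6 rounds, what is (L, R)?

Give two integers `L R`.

Round 1 (k=4): L=141 R=228
Round 2 (k=6): L=228 R=210
Round 3 (k=18): L=210 R=47
Round 4 (k=23): L=47 R=146
Round 5 (k=31): L=146 R=154
Round 6 (k=23): L=154 R=79

Answer: 154 79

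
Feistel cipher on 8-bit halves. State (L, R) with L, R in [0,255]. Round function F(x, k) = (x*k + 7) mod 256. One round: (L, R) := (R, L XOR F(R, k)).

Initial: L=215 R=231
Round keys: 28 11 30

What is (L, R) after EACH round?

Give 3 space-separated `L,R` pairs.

Answer: 231,156 156,92 92,83

Derivation:
Round 1 (k=28): L=231 R=156
Round 2 (k=11): L=156 R=92
Round 3 (k=30): L=92 R=83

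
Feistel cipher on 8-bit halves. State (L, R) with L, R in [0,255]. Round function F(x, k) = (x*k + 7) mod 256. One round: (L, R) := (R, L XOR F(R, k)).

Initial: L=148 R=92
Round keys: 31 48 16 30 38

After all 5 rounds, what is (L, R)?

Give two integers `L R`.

Answer: 124 103

Derivation:
Round 1 (k=31): L=92 R=191
Round 2 (k=48): L=191 R=139
Round 3 (k=16): L=139 R=8
Round 4 (k=30): L=8 R=124
Round 5 (k=38): L=124 R=103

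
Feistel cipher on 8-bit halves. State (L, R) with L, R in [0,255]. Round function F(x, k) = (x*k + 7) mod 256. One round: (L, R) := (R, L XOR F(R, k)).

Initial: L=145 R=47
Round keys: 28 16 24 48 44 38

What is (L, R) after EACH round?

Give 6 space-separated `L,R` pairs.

Round 1 (k=28): L=47 R=186
Round 2 (k=16): L=186 R=136
Round 3 (k=24): L=136 R=125
Round 4 (k=48): L=125 R=255
Round 5 (k=44): L=255 R=166
Round 6 (k=38): L=166 R=84

Answer: 47,186 186,136 136,125 125,255 255,166 166,84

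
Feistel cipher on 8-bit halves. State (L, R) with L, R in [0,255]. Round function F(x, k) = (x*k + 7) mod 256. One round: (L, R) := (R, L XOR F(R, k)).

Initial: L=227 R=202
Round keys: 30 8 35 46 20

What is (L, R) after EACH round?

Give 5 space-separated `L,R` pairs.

Round 1 (k=30): L=202 R=80
Round 2 (k=8): L=80 R=77
Round 3 (k=35): L=77 R=222
Round 4 (k=46): L=222 R=166
Round 5 (k=20): L=166 R=33

Answer: 202,80 80,77 77,222 222,166 166,33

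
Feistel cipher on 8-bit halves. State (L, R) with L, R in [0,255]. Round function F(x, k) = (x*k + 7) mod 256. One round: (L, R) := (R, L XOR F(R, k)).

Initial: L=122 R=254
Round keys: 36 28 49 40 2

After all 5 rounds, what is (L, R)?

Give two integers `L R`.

Round 1 (k=36): L=254 R=197
Round 2 (k=28): L=197 R=109
Round 3 (k=49): L=109 R=33
Round 4 (k=40): L=33 R=66
Round 5 (k=2): L=66 R=170

Answer: 66 170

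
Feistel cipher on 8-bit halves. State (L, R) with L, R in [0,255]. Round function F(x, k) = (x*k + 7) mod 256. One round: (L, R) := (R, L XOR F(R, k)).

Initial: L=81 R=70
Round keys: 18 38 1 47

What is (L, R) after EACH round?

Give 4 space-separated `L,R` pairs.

Answer: 70,162 162,85 85,254 254,252

Derivation:
Round 1 (k=18): L=70 R=162
Round 2 (k=38): L=162 R=85
Round 3 (k=1): L=85 R=254
Round 4 (k=47): L=254 R=252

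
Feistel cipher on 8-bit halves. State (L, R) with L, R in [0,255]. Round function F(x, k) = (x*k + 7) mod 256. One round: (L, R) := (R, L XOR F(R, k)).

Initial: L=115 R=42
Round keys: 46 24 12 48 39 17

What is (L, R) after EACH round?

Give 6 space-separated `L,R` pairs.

Round 1 (k=46): L=42 R=224
Round 2 (k=24): L=224 R=45
Round 3 (k=12): L=45 R=195
Round 4 (k=48): L=195 R=186
Round 5 (k=39): L=186 R=158
Round 6 (k=17): L=158 R=63

Answer: 42,224 224,45 45,195 195,186 186,158 158,63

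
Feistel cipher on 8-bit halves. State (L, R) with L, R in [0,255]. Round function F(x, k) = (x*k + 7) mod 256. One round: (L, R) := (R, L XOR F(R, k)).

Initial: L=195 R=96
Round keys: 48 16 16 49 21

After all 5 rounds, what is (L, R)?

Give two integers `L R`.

Answer: 109 75

Derivation:
Round 1 (k=48): L=96 R=196
Round 2 (k=16): L=196 R=39
Round 3 (k=16): L=39 R=179
Round 4 (k=49): L=179 R=109
Round 5 (k=21): L=109 R=75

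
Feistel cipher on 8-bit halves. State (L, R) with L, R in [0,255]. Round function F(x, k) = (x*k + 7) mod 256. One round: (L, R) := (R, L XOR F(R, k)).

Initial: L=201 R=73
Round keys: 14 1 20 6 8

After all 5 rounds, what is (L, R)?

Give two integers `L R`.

Round 1 (k=14): L=73 R=204
Round 2 (k=1): L=204 R=154
Round 3 (k=20): L=154 R=195
Round 4 (k=6): L=195 R=3
Round 5 (k=8): L=3 R=220

Answer: 3 220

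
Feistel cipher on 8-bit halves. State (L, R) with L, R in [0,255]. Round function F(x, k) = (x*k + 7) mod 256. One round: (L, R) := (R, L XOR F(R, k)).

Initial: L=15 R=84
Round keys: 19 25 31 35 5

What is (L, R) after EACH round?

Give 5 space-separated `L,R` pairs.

Round 1 (k=19): L=84 R=76
Round 2 (k=25): L=76 R=39
Round 3 (k=31): L=39 R=140
Round 4 (k=35): L=140 R=12
Round 5 (k=5): L=12 R=207

Answer: 84,76 76,39 39,140 140,12 12,207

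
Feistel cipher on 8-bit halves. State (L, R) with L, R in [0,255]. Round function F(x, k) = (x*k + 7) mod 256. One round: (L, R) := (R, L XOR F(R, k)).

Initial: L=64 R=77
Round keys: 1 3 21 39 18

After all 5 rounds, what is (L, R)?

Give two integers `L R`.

Round 1 (k=1): L=77 R=20
Round 2 (k=3): L=20 R=14
Round 3 (k=21): L=14 R=57
Round 4 (k=39): L=57 R=184
Round 5 (k=18): L=184 R=206

Answer: 184 206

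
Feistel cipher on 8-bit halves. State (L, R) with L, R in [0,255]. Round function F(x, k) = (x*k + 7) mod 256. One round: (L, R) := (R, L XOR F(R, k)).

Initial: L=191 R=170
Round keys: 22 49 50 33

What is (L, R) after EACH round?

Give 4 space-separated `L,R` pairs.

Round 1 (k=22): L=170 R=28
Round 2 (k=49): L=28 R=201
Round 3 (k=50): L=201 R=85
Round 4 (k=33): L=85 R=53

Answer: 170,28 28,201 201,85 85,53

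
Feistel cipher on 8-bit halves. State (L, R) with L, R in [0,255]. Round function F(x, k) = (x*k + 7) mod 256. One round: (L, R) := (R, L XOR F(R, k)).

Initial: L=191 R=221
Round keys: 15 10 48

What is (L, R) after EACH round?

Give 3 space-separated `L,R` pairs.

Answer: 221,69 69,100 100,130

Derivation:
Round 1 (k=15): L=221 R=69
Round 2 (k=10): L=69 R=100
Round 3 (k=48): L=100 R=130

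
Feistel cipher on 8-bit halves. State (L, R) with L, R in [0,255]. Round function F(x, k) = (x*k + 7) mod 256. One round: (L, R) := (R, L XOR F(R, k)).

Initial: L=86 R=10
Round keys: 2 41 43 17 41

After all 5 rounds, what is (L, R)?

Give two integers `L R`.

Round 1 (k=2): L=10 R=77
Round 2 (k=41): L=77 R=86
Round 3 (k=43): L=86 R=52
Round 4 (k=17): L=52 R=45
Round 5 (k=41): L=45 R=8

Answer: 45 8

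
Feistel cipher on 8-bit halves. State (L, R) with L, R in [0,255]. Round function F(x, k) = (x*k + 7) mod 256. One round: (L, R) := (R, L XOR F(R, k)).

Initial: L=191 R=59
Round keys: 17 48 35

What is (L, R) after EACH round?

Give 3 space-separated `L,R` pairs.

Answer: 59,77 77,76 76,38

Derivation:
Round 1 (k=17): L=59 R=77
Round 2 (k=48): L=77 R=76
Round 3 (k=35): L=76 R=38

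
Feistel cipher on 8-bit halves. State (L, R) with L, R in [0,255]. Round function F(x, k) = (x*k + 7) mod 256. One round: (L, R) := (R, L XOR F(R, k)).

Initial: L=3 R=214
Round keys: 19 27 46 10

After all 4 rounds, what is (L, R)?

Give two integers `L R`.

Round 1 (k=19): L=214 R=234
Round 2 (k=27): L=234 R=99
Round 3 (k=46): L=99 R=59
Round 4 (k=10): L=59 R=54

Answer: 59 54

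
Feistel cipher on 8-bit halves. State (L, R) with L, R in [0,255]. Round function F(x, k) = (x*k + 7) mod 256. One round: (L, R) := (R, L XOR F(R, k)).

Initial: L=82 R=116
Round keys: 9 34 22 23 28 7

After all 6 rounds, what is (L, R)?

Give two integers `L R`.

Answer: 3 234

Derivation:
Round 1 (k=9): L=116 R=73
Round 2 (k=34): L=73 R=205
Round 3 (k=22): L=205 R=236
Round 4 (k=23): L=236 R=246
Round 5 (k=28): L=246 R=3
Round 6 (k=7): L=3 R=234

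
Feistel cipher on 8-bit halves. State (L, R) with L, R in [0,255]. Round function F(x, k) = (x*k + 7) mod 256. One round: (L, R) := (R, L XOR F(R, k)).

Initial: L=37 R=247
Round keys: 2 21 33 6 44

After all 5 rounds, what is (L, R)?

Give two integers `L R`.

Round 1 (k=2): L=247 R=208
Round 2 (k=21): L=208 R=224
Round 3 (k=33): L=224 R=55
Round 4 (k=6): L=55 R=177
Round 5 (k=44): L=177 R=68

Answer: 177 68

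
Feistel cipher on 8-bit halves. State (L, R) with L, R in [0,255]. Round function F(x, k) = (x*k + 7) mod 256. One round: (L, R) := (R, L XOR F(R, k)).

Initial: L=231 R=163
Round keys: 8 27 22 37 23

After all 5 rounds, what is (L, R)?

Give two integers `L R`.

Answer: 54 22

Derivation:
Round 1 (k=8): L=163 R=248
Round 2 (k=27): L=248 R=140
Round 3 (k=22): L=140 R=247
Round 4 (k=37): L=247 R=54
Round 5 (k=23): L=54 R=22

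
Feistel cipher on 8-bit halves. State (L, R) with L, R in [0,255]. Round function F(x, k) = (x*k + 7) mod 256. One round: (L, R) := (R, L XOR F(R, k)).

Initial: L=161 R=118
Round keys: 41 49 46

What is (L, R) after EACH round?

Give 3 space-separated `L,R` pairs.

Answer: 118,76 76,229 229,97

Derivation:
Round 1 (k=41): L=118 R=76
Round 2 (k=49): L=76 R=229
Round 3 (k=46): L=229 R=97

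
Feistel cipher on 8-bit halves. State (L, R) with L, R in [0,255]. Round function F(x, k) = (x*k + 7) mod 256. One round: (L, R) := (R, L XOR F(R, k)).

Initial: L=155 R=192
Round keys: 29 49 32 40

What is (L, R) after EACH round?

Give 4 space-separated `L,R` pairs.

Round 1 (k=29): L=192 R=92
Round 2 (k=49): L=92 R=99
Round 3 (k=32): L=99 R=59
Round 4 (k=40): L=59 R=92

Answer: 192,92 92,99 99,59 59,92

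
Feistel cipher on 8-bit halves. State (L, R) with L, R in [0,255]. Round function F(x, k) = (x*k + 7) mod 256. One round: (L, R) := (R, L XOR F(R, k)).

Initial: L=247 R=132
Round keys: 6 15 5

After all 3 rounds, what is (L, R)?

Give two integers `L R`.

Answer: 27 102

Derivation:
Round 1 (k=6): L=132 R=232
Round 2 (k=15): L=232 R=27
Round 3 (k=5): L=27 R=102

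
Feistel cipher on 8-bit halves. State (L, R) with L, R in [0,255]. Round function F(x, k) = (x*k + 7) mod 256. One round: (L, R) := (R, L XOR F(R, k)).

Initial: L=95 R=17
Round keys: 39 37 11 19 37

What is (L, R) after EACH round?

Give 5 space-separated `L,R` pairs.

Round 1 (k=39): L=17 R=193
Round 2 (k=37): L=193 R=253
Round 3 (k=11): L=253 R=39
Round 4 (k=19): L=39 R=17
Round 5 (k=37): L=17 R=91

Answer: 17,193 193,253 253,39 39,17 17,91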